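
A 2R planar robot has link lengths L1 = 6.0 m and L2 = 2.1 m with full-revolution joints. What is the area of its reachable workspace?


r_max = L1 + L2 = 8.1 m
r_min = |L1 - L2| = 3.9 m
Area = pi*(r_max^2 - r_min^2)
= pi*(65.61 - 15.21)
= pi * 50.4
= 158.3363 m^2


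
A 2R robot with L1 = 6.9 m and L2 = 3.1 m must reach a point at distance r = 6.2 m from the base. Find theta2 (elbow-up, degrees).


cos(theta2) = (r^2 - L1^2 - L2^2) / (2*L1*L2)
cos(theta2) = (38.44 - 47.61 - 9.61) / 42.78
cos(theta2) = -0.43899
theta2 = 116.0395 degrees


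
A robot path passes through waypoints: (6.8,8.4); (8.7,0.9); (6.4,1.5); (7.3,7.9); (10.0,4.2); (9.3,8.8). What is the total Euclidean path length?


Segment lengths:
  seg1 = sqrt((1.9)^2 + (-7.5)^2) = 7.7369
  seg2 = sqrt((-2.3)^2 + (0.6)^2) = 2.377
  seg3 = sqrt((0.9)^2 + (6.4)^2) = 6.463
  seg4 = sqrt((2.7)^2 + (-3.7)^2) = 4.5804
  seg5 = sqrt((-0.7)^2 + (4.6)^2) = 4.653
Total = 25.8102


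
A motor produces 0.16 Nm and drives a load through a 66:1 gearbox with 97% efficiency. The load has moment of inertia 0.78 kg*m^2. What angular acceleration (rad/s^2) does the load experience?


tau_out = tau_motor * N * eta
= 0.16 * 66 * 0.97 = 10.2432 Nm
alpha = tau_out / I = 10.2432 / 0.78
= 13.1323 rad/s^2


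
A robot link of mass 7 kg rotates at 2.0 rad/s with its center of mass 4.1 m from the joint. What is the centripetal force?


F = m * omega^2 * r
= 7 * 2.0^2 * 4.1
= 7 * 4.0 * 4.1
= 114.8 N


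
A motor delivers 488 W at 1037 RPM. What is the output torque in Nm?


omega = 1037 * 2*pi/60 = 108.5944 rad/s
tau = P / omega = 488 / 108.5944
= 4.4938 Nm


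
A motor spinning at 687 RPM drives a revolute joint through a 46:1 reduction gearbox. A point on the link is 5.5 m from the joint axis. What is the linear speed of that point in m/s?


omega_motor = 687 * 2*pi/60 = 71.9425 rad/s
omega_joint = omega_motor / 46 = 1.564 rad/s
v = omega_joint * r = 1.564 * 5.5
= 8.6018 m/s


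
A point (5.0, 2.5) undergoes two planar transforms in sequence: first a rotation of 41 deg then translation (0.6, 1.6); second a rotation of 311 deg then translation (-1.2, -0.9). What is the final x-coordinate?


After transform 1:
x1 = cos(41)*5.0 - sin(41)*2.5 + 0.6 = 2.7334
y1 = sin(41)*5.0 + cos(41)*2.5 + 1.6 = 6.7671
After transform 2:
x2 = cos(311)*2.7334 - sin(311)*6.7671 + -1.2
= 5.7004


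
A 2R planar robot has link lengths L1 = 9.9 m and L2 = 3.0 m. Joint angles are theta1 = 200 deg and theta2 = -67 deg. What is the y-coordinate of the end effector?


Convert angles to radians: theta1 = 3.4907, theta2 = -1.1694
y = L1*sin(theta1) + L2*sin(theta1+theta2)
y = -3.386 + 2.1941
y = -1.1919


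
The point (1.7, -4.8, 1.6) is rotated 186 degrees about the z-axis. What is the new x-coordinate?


Rotation about z-axis: x' = x*cos(theta) - y*sin(theta)
= 1.7 * -0.9945 - -4.8 * -0.1045
= -2.1924


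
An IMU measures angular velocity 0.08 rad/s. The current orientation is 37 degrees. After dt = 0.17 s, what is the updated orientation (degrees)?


delta_theta = w * dt = 0.08 * 0.17 = 0.0136 rad
= 0.7792 deg
theta_new = 37 + 0.7792 = 37.7792 deg


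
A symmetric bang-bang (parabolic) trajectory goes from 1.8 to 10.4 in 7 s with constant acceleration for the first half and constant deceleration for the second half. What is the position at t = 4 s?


Symmetric rest-to-rest: each phase covers (pf-p0)/2 in time T/2. 0.5*a*(T/2)^2 = (pf-p0)/2 => a = 4*(pf-p0)/T^2
a = 4*(10.4-1.8)/7^2 = 0.702
t = 4 is in the deceleration phase (t > T/2).
p = pf - 0.5*a*(T-t)^2 = 10.4 - 0.5*0.702*3^2
= 7.2408


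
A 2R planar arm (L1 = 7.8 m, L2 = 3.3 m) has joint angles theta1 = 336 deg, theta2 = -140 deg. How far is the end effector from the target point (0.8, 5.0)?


End effector via forward kinematics:
x = L1*cos(t1) + L2*cos(t1+t2) = 3.9535
y = L1*sin(t1) + L2*sin(t1+t2) = -4.0821
Distance to target:
d = sqrt((0.8 - 3.9535)^2 + (5.0 - -4.0821)^2)
= sqrt(9.9445 + 82.4854)
= 9.614 m


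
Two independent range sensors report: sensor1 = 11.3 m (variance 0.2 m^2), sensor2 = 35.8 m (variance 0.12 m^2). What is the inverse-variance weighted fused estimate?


w1 = (1/var1) / (1/var1 + 1/var2)
   = 5.0 / (5.0 + 8.3333) = 0.375
w2 = 1 - w1 = 0.625
fused = w1*s1 + w2*s2 = 4.2375 + 22.375
= 26.6125 m


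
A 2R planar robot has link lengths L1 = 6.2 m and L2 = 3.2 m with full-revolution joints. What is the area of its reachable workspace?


r_max = L1 + L2 = 9.4 m
r_min = |L1 - L2| = 3.0 m
Area = pi*(r_max^2 - r_min^2)
= pi*(88.36 - 9.0)
= pi * 79.36
= 249.3168 m^2


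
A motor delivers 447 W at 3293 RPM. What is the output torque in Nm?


omega = 3293 * 2*pi/60 = 344.8422 rad/s
tau = P / omega = 447 / 344.8422
= 1.2962 Nm


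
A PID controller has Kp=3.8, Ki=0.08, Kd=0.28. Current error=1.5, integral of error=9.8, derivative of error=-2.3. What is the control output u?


u = Kp*e + Ki*int(e) + Kd*de/dt
= 3.8*1.5 + 0.08*9.8 + 0.28*(-2.3)
= 5.7 + 0.784 + -0.644
= 5.84


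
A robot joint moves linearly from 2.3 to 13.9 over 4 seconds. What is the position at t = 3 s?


s = t/T = 3/4 = 0.75
p(t) = p0 + (pf-p0)*s
= 2.3 + (13.9 - 2.3) * 0.75
= 11.0


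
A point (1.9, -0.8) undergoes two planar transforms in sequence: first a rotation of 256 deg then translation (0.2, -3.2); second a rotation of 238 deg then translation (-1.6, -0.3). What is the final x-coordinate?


After transform 1:
x1 = cos(256)*1.9 - sin(256)*-0.8 + 0.2 = -1.0359
y1 = sin(256)*1.9 + cos(256)*-0.8 + -3.2 = -4.85
After transform 2:
x2 = cos(238)*-1.0359 - sin(238)*-4.85 + -1.6
= -5.1641


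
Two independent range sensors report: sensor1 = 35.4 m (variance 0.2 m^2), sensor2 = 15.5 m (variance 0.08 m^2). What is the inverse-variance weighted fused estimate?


w1 = (1/var1) / (1/var1 + 1/var2)
   = 5.0 / (5.0 + 12.5) = 0.2857
w2 = 1 - w1 = 0.7143
fused = w1*s1 + w2*s2 = 10.1143 + 11.0714
= 21.1857 m


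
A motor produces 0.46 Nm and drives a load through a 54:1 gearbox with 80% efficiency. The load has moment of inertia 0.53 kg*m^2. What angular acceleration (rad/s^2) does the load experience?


tau_out = tau_motor * N * eta
= 0.46 * 54 * 0.8 = 19.872 Nm
alpha = tau_out / I = 19.872 / 0.53
= 37.4943 rad/s^2


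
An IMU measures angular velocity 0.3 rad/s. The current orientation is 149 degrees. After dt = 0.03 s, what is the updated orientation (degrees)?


delta_theta = w * dt = 0.3 * 0.03 = 0.009 rad
= 0.5157 deg
theta_new = 149 + 0.5157 = 149.5157 deg


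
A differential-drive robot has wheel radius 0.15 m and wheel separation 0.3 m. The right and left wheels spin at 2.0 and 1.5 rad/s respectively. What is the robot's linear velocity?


vR = r*wR = 0.15*2.0 = 0.3 m/s
vL = r*wL = 0.15*1.5 = 0.225 m/s
v = (vR+vL)/2 = 0.2625 m/s
omega = (vR-vL)/L = 0.25 rad/s
linear velocity = 0.2625 m/s


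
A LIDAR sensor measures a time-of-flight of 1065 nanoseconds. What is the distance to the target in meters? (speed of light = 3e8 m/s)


tof = 1065 ns = 1.065e-06 s
dist = c * tof / 2
= 3e8 * 1.065e-06 / 2
= 159.75 m


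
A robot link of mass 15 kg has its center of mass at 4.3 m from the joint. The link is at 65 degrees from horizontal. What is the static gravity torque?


tau = m*g*L*cos(angle)
= 15 * 9.81 * 4.3 * cos(65 deg)
= 15 * 9.81 * 4.3 * 0.4226
= 267.4096 Nm


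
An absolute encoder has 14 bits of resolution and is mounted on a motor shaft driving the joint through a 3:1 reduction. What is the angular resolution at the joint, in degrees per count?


counts = 2^14 = 16384
effective counts at joint = 16384 * 3 = 49152
resolution = 360 / 49152
= 0.0073 deg/count


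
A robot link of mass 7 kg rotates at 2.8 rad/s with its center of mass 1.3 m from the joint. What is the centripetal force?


F = m * omega^2 * r
= 7 * 2.8^2 * 1.3
= 7 * 7.84 * 1.3
= 71.344 N


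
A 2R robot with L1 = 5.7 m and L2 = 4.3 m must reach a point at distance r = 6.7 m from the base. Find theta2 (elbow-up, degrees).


cos(theta2) = (r^2 - L1^2 - L2^2) / (2*L1*L2)
cos(theta2) = (44.89 - 32.49 - 18.49) / 49.02
cos(theta2) = -0.124235
theta2 = 97.1366 degrees


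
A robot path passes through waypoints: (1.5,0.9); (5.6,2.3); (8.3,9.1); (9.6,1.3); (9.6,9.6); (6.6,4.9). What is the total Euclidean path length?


Segment lengths:
  seg1 = sqrt((4.1)^2 + (1.4)^2) = 4.3324
  seg2 = sqrt((2.7)^2 + (6.8)^2) = 7.3164
  seg3 = sqrt((1.3)^2 + (-7.8)^2) = 7.9076
  seg4 = sqrt((0.0)^2 + (8.3)^2) = 8.3
  seg5 = sqrt((-3.0)^2 + (-4.7)^2) = 5.5758
Total = 33.4323


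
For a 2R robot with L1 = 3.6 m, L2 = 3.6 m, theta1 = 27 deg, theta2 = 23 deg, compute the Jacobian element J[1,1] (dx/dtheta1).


J[1,1] = -L1*sin(t1) - L2*sin(t1+t2)
= -3.6*sin(27) - 3.6*sin(50)
= -4.3921


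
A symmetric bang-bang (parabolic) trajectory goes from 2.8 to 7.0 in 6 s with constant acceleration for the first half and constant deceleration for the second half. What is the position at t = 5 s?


Symmetric rest-to-rest: each phase covers (pf-p0)/2 in time T/2. 0.5*a*(T/2)^2 = (pf-p0)/2 => a = 4*(pf-p0)/T^2
a = 4*(7.0-2.8)/6^2 = 0.4667
t = 5 is in the deceleration phase (t > T/2).
p = pf - 0.5*a*(T-t)^2 = 7.0 - 0.5*0.4667*1^2
= 6.7667


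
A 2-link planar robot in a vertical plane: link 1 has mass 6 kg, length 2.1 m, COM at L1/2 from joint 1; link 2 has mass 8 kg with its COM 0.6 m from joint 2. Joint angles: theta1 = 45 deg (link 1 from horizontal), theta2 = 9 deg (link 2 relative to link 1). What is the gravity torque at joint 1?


Horizontal distance from joint 1 to link-1 COM:
  x_c1 = (L1/2)*cos(t1) = 1.05 * 0.7071 = 0.7425 m
Horizontal distance from joint 1 to link-2 COM:
  x_c2 = L1*cos(t1) + Lc2*cos(t1+t2)
       = 2.1*0.7071 + 0.6*0.5878 = 1.8376 m
tau1 = m1*g*x_c1 + m2*g*x_c2
     = 6*9.81*0.7425 + 8*9.81*1.8376
     = 43.7013 + 144.2145
     = 187.9158 Nm


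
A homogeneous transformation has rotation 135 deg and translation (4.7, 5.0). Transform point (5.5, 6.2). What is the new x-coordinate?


x' = cos(theta)*px - sin(theta)*py + tx
= -0.7071*5.5 - 0.7071*6.2 + 4.7
= -3.5731


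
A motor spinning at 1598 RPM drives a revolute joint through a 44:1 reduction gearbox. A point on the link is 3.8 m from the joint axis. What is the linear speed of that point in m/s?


omega_motor = 1598 * 2*pi/60 = 167.3422 rad/s
omega_joint = omega_motor / 44 = 3.8032 rad/s
v = omega_joint * r = 3.8032 * 3.8
= 14.4523 m/s


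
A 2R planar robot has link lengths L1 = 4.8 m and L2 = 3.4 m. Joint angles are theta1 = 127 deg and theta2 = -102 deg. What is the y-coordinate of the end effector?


Convert angles to radians: theta1 = 2.2166, theta2 = -1.7802
y = L1*sin(theta1) + L2*sin(theta1+theta2)
y = 3.8335 + 1.4369
y = 5.2704


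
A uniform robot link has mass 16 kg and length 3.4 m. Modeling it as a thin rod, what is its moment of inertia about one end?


I = (1/3) * m * L^2
= (1/3) * 16 * 3.4^2
= 0.333333 * 16 * 11.56
= 61.6533 kg*m^2


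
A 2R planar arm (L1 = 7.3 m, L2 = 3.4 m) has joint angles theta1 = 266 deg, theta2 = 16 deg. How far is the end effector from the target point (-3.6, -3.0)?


End effector via forward kinematics:
x = L1*cos(t1) + L2*cos(t1+t2) = 0.1977
y = L1*sin(t1) + L2*sin(t1+t2) = -10.6079
Distance to target:
d = sqrt((-3.6 - 0.1977)^2 + (-3.0 - -10.6079)^2)
= sqrt(14.4224 + 57.8804)
= 8.5031 m


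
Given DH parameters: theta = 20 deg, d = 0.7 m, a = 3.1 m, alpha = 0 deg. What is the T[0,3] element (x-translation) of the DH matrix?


T[0,3] = a * cos(theta)
= 3.1 * cos(20 deg)
= 3.1 * 0.9397
= 2.913


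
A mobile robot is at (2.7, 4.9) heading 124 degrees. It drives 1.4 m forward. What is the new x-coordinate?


x_new = x0 + d*cos(theta)
= 2.7 + 1.4*cos(124)
= 2.7 + -0.7829
= 1.9171


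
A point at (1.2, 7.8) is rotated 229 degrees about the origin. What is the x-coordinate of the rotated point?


x' = x*cos(theta) - y*sin(theta)
cos(229 deg) = -0.6561, sin(229 deg) = -0.7547
x' = 1.2 * -0.6561 - 7.8 * -0.7547
= -0.7873 - -5.8867
= 5.0995


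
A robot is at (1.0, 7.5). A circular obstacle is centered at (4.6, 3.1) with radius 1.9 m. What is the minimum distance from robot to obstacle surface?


center_dist = sqrt((1.0-4.6)^2 + (7.5-3.1)^2)
= sqrt(12.96 + 19.36)
= 5.6851
min_dist = center_dist - radius = 5.6851 - 1.9 = 3.7851 m


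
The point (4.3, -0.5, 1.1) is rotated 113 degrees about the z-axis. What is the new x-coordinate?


Rotation about z-axis: x' = x*cos(theta) - y*sin(theta)
= 4.3 * -0.3907 - -0.5 * 0.9205
= -1.2199


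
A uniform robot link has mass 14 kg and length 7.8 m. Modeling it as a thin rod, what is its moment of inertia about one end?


I = (1/3) * m * L^2
= (1/3) * 14 * 7.8^2
= 0.333333 * 14 * 60.84
= 283.92 kg*m^2


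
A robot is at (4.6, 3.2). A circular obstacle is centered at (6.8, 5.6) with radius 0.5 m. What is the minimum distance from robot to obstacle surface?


center_dist = sqrt((4.6-6.8)^2 + (3.2-5.6)^2)
= sqrt(4.84 + 5.76)
= 3.2558
min_dist = center_dist - radius = 3.2558 - 0.5 = 2.7558 m


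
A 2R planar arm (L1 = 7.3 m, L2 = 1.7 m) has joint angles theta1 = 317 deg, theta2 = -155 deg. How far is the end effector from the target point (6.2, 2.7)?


End effector via forward kinematics:
x = L1*cos(t1) + L2*cos(t1+t2) = 3.7221
y = L1*sin(t1) + L2*sin(t1+t2) = -4.4533
Distance to target:
d = sqrt((6.2 - 3.7221)^2 + (2.7 - -4.4533)^2)
= sqrt(6.1401 + 51.1691)
= 7.5703 m


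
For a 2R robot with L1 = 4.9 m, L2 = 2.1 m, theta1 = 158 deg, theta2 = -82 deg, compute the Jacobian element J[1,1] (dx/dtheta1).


J[1,1] = -L1*sin(t1) - L2*sin(t1+t2)
= -4.9*sin(158) - 2.1*sin(76)
= -3.8732


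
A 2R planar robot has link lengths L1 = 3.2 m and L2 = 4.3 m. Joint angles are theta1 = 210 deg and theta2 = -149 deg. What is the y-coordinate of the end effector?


Convert angles to radians: theta1 = 3.6652, theta2 = -2.6005
y = L1*sin(theta1) + L2*sin(theta1+theta2)
y = -1.6 + 3.7609
y = 2.1609


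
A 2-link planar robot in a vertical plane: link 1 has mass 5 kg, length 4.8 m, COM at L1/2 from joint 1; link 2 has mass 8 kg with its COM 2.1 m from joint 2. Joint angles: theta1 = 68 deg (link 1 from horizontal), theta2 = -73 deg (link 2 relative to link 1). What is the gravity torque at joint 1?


Horizontal distance from joint 1 to link-1 COM:
  x_c1 = (L1/2)*cos(t1) = 2.4 * 0.3746 = 0.8991 m
Horizontal distance from joint 1 to link-2 COM:
  x_c2 = L1*cos(t1) + Lc2*cos(t1+t2)
       = 4.8*0.3746 + 2.1*0.9962 = 3.8901 m
tau1 = m1*g*x_c1 + m2*g*x_c2
     = 5*9.81*0.8991 + 8*9.81*3.8901
     = 44.0987 + 305.2967
     = 349.3953 Nm


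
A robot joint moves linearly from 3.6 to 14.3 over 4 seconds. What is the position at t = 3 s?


s = t/T = 3/4 = 0.75
p(t) = p0 + (pf-p0)*s
= 3.6 + (14.3 - 3.6) * 0.75
= 11.625


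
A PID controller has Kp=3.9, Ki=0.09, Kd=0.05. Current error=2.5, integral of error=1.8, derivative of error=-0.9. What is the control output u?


u = Kp*e + Ki*int(e) + Kd*de/dt
= 3.9*2.5 + 0.09*1.8 + 0.05*(-0.9)
= 9.75 + 0.162 + -0.045
= 9.867


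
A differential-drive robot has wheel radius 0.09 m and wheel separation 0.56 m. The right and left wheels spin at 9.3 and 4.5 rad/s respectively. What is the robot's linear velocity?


vR = r*wR = 0.09*9.3 = 0.837 m/s
vL = r*wL = 0.09*4.5 = 0.405 m/s
v = (vR+vL)/2 = 0.621 m/s
omega = (vR-vL)/L = 0.7714 rad/s
linear velocity = 0.621 m/s


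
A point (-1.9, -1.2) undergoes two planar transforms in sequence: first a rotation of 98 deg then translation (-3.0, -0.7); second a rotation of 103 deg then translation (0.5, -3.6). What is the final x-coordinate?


After transform 1:
x1 = cos(98)*-1.9 - sin(98)*-1.2 + -3.0 = -1.5472
y1 = sin(98)*-1.9 + cos(98)*-1.2 + -0.7 = -2.4145
After transform 2:
x2 = cos(103)*-1.5472 - sin(103)*-2.4145 + 0.5
= 3.2007


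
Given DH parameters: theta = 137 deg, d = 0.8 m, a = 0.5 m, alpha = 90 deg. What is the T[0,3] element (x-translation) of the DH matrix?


T[0,3] = a * cos(theta)
= 0.5 * cos(137 deg)
= 0.5 * -0.7314
= -0.3657


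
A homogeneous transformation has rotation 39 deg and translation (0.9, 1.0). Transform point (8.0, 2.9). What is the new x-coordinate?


x' = cos(theta)*px - sin(theta)*py + tx
= 0.7771*8.0 - 0.6293*2.9 + 0.9
= 5.2921


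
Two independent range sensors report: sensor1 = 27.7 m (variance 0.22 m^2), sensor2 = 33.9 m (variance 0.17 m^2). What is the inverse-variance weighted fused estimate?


w1 = (1/var1) / (1/var1 + 1/var2)
   = 4.5455 / (4.5455 + 5.8824) = 0.4359
w2 = 1 - w1 = 0.5641
fused = w1*s1 + w2*s2 = 12.0744 + 19.1231
= 31.1974 m


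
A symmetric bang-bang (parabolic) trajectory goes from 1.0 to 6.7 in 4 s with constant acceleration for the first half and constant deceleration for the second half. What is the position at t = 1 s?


Symmetric rest-to-rest: each phase covers (pf-p0)/2 in time T/2. 0.5*a*(T/2)^2 = (pf-p0)/2 => a = 4*(pf-p0)/T^2
a = 4*(6.7-1.0)/4^2 = 1.425
t = 1 is in the acceleration phase (t <= T/2).
p = p0 + 0.5*a*t^2 = 1.0 + 0.5*1.425*1^2
= 1.7125


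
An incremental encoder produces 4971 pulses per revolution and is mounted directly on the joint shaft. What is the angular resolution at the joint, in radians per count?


counts per rev = 4971
resolution = 2*pi / 4971
= 0.0013 rad/count


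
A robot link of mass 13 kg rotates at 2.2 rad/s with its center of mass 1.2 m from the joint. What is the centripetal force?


F = m * omega^2 * r
= 13 * 2.2^2 * 1.2
= 13 * 4.84 * 1.2
= 75.504 N


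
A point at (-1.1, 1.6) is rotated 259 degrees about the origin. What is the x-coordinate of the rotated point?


x' = x*cos(theta) - y*sin(theta)
cos(259 deg) = -0.1908, sin(259 deg) = -0.9816
x' = -1.1 * -0.1908 - 1.6 * -0.9816
= 0.2099 - -1.5706
= 1.7805


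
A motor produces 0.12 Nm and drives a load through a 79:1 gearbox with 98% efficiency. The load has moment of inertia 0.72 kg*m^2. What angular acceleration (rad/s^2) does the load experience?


tau_out = tau_motor * N * eta
= 0.12 * 79 * 0.98 = 9.2904 Nm
alpha = tau_out / I = 9.2904 / 0.72
= 12.9033 rad/s^2


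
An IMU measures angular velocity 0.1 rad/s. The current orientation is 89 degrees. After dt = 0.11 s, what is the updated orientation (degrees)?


delta_theta = w * dt = 0.1 * 0.11 = 0.011 rad
= 0.6303 deg
theta_new = 89 + 0.6303 = 89.6303 deg


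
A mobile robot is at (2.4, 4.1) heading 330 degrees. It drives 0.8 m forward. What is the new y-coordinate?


y_new = y0 + d*sin(theta)
= 4.1 + 0.8*sin(330)
= 4.1 + -0.4
= 3.7


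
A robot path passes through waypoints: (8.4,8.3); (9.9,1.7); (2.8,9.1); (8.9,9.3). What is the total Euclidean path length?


Segment lengths:
  seg1 = sqrt((1.5)^2 + (-6.6)^2) = 6.7683
  seg2 = sqrt((-7.1)^2 + (7.4)^2) = 10.2552
  seg3 = sqrt((6.1)^2 + (0.2)^2) = 6.1033
Total = 23.1268


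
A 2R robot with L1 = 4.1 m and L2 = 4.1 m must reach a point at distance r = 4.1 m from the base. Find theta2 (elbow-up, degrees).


cos(theta2) = (r^2 - L1^2 - L2^2) / (2*L1*L2)
cos(theta2) = (16.81 - 16.81 - 16.81) / 33.62
cos(theta2) = -0.5
theta2 = 120.0 degrees


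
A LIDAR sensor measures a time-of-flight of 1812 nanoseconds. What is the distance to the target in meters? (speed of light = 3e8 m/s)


tof = 1812 ns = 1.812e-06 s
dist = c * tof / 2
= 3e8 * 1.812e-06 / 2
= 271.8 m


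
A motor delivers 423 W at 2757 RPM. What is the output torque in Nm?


omega = 2757 * 2*pi/60 = 288.7124 rad/s
tau = P / omega = 423 / 288.7124
= 1.4651 Nm


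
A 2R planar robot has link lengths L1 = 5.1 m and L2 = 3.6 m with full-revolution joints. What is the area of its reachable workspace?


r_max = L1 + L2 = 8.7 m
r_min = |L1 - L2| = 1.5 m
Area = pi*(r_max^2 - r_min^2)
= pi*(75.69 - 2.25)
= pi * 73.44
= 230.7186 m^2


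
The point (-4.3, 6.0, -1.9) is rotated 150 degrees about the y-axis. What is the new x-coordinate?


Rotation about y-axis: x' = x*cos(theta) + z*sin(theta)
= -4.3 * -0.866 + -1.9 * 0.5
= 2.7739


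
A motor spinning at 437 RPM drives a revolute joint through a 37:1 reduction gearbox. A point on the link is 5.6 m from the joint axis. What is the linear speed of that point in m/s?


omega_motor = 437 * 2*pi/60 = 45.7625 rad/s
omega_joint = omega_motor / 37 = 1.2368 rad/s
v = omega_joint * r = 1.2368 * 5.6
= 6.9262 m/s


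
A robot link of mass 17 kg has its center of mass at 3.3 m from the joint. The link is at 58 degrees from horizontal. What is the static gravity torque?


tau = m*g*L*cos(angle)
= 17 * 9.81 * 3.3 * cos(58 deg)
= 17 * 9.81 * 3.3 * 0.5299
= 291.6363 Nm


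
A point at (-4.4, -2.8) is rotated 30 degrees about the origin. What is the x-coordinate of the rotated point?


x' = x*cos(theta) - y*sin(theta)
cos(30 deg) = 0.866, sin(30 deg) = 0.5
x' = -4.4 * 0.866 - -2.8 * 0.5
= -3.8105 - -1.4
= -2.4105


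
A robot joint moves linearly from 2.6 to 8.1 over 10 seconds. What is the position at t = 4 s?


s = t/T = 4/10 = 0.4
p(t) = p0 + (pf-p0)*s
= 2.6 + (8.1 - 2.6) * 0.4
= 4.8


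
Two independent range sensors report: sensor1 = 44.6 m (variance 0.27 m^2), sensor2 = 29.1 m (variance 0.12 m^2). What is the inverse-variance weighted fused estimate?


w1 = (1/var1) / (1/var1 + 1/var2)
   = 3.7037 / (3.7037 + 8.3333) = 0.3077
w2 = 1 - w1 = 0.6923
fused = w1*s1 + w2*s2 = 13.7231 + 20.1462
= 33.8692 m


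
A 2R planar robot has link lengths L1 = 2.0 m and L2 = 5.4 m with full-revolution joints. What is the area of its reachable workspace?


r_max = L1 + L2 = 7.4 m
r_min = |L1 - L2| = 3.4 m
Area = pi*(r_max^2 - r_min^2)
= pi*(54.76 - 11.56)
= pi * 43.2
= 135.7168 m^2


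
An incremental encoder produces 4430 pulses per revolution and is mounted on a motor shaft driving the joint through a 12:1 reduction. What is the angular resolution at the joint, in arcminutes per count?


counts per rev = 4430
effective counts at joint = 4430 * 12 = 53160
resolution = 360*60 / 53160
= 0.4063 arcmin/count


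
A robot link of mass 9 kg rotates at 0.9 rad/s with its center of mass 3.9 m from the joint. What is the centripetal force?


F = m * omega^2 * r
= 9 * 0.9^2 * 3.9
= 9 * 0.81 * 3.9
= 28.431 N


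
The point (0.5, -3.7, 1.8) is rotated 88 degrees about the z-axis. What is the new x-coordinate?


Rotation about z-axis: x' = x*cos(theta) - y*sin(theta)
= 0.5 * 0.0349 - -3.7 * 0.9994
= 3.7152


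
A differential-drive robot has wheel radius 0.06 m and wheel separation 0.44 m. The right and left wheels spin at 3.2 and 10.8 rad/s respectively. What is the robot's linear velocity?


vR = r*wR = 0.06*3.2 = 0.192 m/s
vL = r*wL = 0.06*10.8 = 0.648 m/s
v = (vR+vL)/2 = 0.42 m/s
omega = (vR-vL)/L = -1.0364 rad/s
linear velocity = 0.42 m/s


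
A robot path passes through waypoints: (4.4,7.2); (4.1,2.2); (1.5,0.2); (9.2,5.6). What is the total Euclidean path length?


Segment lengths:
  seg1 = sqrt((-0.3)^2 + (-5.0)^2) = 5.009
  seg2 = sqrt((-2.6)^2 + (-2.0)^2) = 3.2802
  seg3 = sqrt((7.7)^2 + (5.4)^2) = 9.4048
Total = 17.694


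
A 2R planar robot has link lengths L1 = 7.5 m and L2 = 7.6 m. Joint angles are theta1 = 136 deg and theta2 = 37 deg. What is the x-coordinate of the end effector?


Convert angles to radians: theta1 = 2.3736, theta2 = 0.6458
x = L1*cos(theta1) + L2*cos(theta1+theta2)
x = -5.395 + -7.5434
x = -12.9384


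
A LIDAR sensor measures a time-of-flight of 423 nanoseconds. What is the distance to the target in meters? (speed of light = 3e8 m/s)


tof = 423 ns = 4.23e-07 s
dist = c * tof / 2
= 3e8 * 4.23e-07 / 2
= 63.45 m


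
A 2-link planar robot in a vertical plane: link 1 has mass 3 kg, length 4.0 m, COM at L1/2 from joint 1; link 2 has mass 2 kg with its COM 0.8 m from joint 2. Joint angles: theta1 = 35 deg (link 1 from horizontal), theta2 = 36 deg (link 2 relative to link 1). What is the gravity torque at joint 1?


Horizontal distance from joint 1 to link-1 COM:
  x_c1 = (L1/2)*cos(t1) = 2.0 * 0.8192 = 1.6383 m
Horizontal distance from joint 1 to link-2 COM:
  x_c2 = L1*cos(t1) + Lc2*cos(t1+t2)
       = 4.0*0.8192 + 0.8*0.3256 = 3.5371 m
tau1 = m1*g*x_c1 + m2*g*x_c2
     = 3*9.81*1.6383 + 2*9.81*3.5371
     = 48.2153 + 69.3972
     = 117.6125 Nm


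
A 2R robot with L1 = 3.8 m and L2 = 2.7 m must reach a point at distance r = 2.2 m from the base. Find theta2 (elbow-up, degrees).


cos(theta2) = (r^2 - L1^2 - L2^2) / (2*L1*L2)
cos(theta2) = (4.84 - 14.44 - 7.29) / 20.52
cos(theta2) = -0.823099
theta2 = 145.3963 degrees


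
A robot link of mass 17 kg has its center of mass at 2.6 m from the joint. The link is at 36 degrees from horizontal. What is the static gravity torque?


tau = m*g*L*cos(angle)
= 17 * 9.81 * 2.6 * cos(36 deg)
= 17 * 9.81 * 2.6 * 0.809
= 350.7914 Nm


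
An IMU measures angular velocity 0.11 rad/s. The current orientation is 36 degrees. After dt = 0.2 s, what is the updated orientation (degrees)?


delta_theta = w * dt = 0.11 * 0.2 = 0.022 rad
= 1.2605 deg
theta_new = 36 + 1.2605 = 37.2605 deg


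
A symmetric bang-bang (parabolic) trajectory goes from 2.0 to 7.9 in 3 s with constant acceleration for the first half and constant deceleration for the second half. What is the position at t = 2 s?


Symmetric rest-to-rest: each phase covers (pf-p0)/2 in time T/2. 0.5*a*(T/2)^2 = (pf-p0)/2 => a = 4*(pf-p0)/T^2
a = 4*(7.9-2.0)/3^2 = 2.6222
t = 2 is in the deceleration phase (t > T/2).
p = pf - 0.5*a*(T-t)^2 = 7.9 - 0.5*2.6222*1^2
= 6.5889


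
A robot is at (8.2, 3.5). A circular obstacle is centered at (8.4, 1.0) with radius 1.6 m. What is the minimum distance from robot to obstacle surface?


center_dist = sqrt((8.2-8.4)^2 + (3.5-1.0)^2)
= sqrt(0.04 + 6.25)
= 2.508
min_dist = center_dist - radius = 2.508 - 1.6 = 0.908 m


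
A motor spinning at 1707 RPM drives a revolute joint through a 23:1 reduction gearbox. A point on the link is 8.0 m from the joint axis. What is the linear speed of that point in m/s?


omega_motor = 1707 * 2*pi/60 = 178.7566 rad/s
omega_joint = omega_motor / 23 = 7.772 rad/s
v = omega_joint * r = 7.772 * 8.0
= 62.1762 m/s


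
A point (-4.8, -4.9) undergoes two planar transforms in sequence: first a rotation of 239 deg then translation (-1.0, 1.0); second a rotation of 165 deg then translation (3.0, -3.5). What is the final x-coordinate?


After transform 1:
x1 = cos(239)*-4.8 - sin(239)*-4.9 + -1.0 = -2.7279
y1 = sin(239)*-4.8 + cos(239)*-4.9 + 1.0 = 7.6381
After transform 2:
x2 = cos(165)*-2.7279 - sin(165)*7.6381 + 3.0
= 3.6581


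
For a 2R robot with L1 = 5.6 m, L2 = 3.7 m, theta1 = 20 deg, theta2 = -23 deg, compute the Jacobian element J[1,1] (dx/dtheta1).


J[1,1] = -L1*sin(t1) - L2*sin(t1+t2)
= -5.6*sin(20) - 3.7*sin(-3)
= -1.7217


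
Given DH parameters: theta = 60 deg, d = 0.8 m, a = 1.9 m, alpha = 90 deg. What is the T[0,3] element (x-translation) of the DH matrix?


T[0,3] = a * cos(theta)
= 1.9 * cos(60 deg)
= 1.9 * 0.5
= 0.95


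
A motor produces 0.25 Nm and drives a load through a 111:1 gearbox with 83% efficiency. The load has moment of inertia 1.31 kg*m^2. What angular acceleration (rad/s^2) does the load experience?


tau_out = tau_motor * N * eta
= 0.25 * 111 * 0.83 = 23.0325 Nm
alpha = tau_out / I = 23.0325 / 1.31
= 17.5821 rad/s^2


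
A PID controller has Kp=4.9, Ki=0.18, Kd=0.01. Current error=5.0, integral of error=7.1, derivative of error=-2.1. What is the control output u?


u = Kp*e + Ki*int(e) + Kd*de/dt
= 4.9*5.0 + 0.18*7.1 + 0.01*(-2.1)
= 24.5 + 1.278 + -0.021
= 25.757


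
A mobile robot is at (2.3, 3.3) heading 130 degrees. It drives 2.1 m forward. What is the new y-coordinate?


y_new = y0 + d*sin(theta)
= 3.3 + 2.1*sin(130)
= 3.3 + 1.6087
= 4.9087


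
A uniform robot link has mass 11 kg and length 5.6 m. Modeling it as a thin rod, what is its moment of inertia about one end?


I = (1/3) * m * L^2
= (1/3) * 11 * 5.6^2
= 0.333333 * 11 * 31.36
= 114.9867 kg*m^2


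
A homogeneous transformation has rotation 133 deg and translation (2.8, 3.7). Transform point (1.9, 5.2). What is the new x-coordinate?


x' = cos(theta)*px - sin(theta)*py + tx
= -0.682*1.9 - 0.7314*5.2 + 2.8
= -2.2988


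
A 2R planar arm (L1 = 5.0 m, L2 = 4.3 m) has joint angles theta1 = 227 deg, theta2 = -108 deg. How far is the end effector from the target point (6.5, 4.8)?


End effector via forward kinematics:
x = L1*cos(t1) + L2*cos(t1+t2) = -5.4947
y = L1*sin(t1) + L2*sin(t1+t2) = 0.1041
Distance to target:
d = sqrt((6.5 - -5.4947)^2 + (4.8 - 0.1041)^2)
= sqrt(143.8722 + 22.0515)
= 12.8811 m


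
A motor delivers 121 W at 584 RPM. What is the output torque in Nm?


omega = 584 * 2*pi/60 = 61.1563 rad/s
tau = P / omega = 121 / 61.1563
= 1.9785 Nm


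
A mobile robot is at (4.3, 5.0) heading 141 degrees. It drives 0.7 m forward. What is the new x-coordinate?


x_new = x0 + d*cos(theta)
= 4.3 + 0.7*cos(141)
= 4.3 + -0.544
= 3.756


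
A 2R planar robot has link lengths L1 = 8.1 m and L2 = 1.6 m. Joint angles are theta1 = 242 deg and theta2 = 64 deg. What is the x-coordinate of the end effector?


Convert angles to radians: theta1 = 4.2237, theta2 = 1.117
x = L1*cos(theta1) + L2*cos(theta1+theta2)
x = -3.8027 + 0.9405
x = -2.8623


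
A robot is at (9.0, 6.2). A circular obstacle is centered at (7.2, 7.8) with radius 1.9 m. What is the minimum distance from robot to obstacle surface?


center_dist = sqrt((9.0-7.2)^2 + (6.2-7.8)^2)
= sqrt(3.24 + 2.56)
= 2.4083
min_dist = center_dist - radius = 2.4083 - 1.9 = 0.5083 m


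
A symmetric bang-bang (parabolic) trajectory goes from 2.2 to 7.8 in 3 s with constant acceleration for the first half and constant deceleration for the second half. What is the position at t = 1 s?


Symmetric rest-to-rest: each phase covers (pf-p0)/2 in time T/2. 0.5*a*(T/2)^2 = (pf-p0)/2 => a = 4*(pf-p0)/T^2
a = 4*(7.8-2.2)/3^2 = 2.4889
t = 1 is in the acceleration phase (t <= T/2).
p = p0 + 0.5*a*t^2 = 2.2 + 0.5*2.4889*1^2
= 3.4444


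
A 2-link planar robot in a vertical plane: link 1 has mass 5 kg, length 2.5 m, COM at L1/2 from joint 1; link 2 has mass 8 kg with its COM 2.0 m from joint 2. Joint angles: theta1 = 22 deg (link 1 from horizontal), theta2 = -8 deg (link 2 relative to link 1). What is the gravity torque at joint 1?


Horizontal distance from joint 1 to link-1 COM:
  x_c1 = (L1/2)*cos(t1) = 1.25 * 0.9272 = 1.159 m
Horizontal distance from joint 1 to link-2 COM:
  x_c2 = L1*cos(t1) + Lc2*cos(t1+t2)
       = 2.5*0.9272 + 2.0*0.9703 = 4.2586 m
tau1 = m1*g*x_c1 + m2*g*x_c2
     = 5*9.81*1.159 + 8*9.81*4.2586
     = 56.848 + 334.2111
     = 391.059 Nm


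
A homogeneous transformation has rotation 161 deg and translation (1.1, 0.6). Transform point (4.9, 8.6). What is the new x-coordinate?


x' = cos(theta)*px - sin(theta)*py + tx
= -0.9455*4.9 - 0.3256*8.6 + 1.1
= -6.3329


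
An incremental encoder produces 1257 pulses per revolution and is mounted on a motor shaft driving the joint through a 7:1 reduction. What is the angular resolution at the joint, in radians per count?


counts per rev = 1257
effective counts at joint = 1257 * 7 = 8799
resolution = 2*pi / 8799
= 7.1408e-04 rad/count


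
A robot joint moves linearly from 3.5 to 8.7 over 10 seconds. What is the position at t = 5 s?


s = t/T = 5/10 = 0.5
p(t) = p0 + (pf-p0)*s
= 3.5 + (8.7 - 3.5) * 0.5
= 6.1


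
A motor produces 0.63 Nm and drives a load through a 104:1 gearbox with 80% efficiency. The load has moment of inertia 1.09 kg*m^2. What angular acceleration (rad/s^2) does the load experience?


tau_out = tau_motor * N * eta
= 0.63 * 104 * 0.8 = 52.416 Nm
alpha = tau_out / I = 52.416 / 1.09
= 48.0881 rad/s^2


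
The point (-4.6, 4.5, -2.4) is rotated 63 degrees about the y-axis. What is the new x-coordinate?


Rotation about y-axis: x' = x*cos(theta) + z*sin(theta)
= -4.6 * 0.454 + -2.4 * 0.891
= -4.2268


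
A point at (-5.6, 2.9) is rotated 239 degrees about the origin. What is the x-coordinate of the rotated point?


x' = x*cos(theta) - y*sin(theta)
cos(239 deg) = -0.515, sin(239 deg) = -0.8572
x' = -5.6 * -0.515 - 2.9 * -0.8572
= 2.8842 - -2.4858
= 5.37


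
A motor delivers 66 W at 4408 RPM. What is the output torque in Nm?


omega = 4408 * 2*pi/60 = 461.6047 rad/s
tau = P / omega = 66 / 461.6047
= 0.143 Nm


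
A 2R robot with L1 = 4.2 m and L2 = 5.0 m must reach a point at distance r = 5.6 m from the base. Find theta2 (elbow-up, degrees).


cos(theta2) = (r^2 - L1^2 - L2^2) / (2*L1*L2)
cos(theta2) = (31.36 - 17.64 - 25.0) / 42.0
cos(theta2) = -0.268571
theta2 = 105.5793 degrees


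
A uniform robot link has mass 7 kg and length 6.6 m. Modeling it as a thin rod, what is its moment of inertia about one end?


I = (1/3) * m * L^2
= (1/3) * 7 * 6.6^2
= 0.333333 * 7 * 43.56
= 101.64 kg*m^2


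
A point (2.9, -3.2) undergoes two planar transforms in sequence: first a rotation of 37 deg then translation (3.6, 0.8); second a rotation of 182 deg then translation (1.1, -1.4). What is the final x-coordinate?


After transform 1:
x1 = cos(37)*2.9 - sin(37)*-3.2 + 3.6 = 7.8419
y1 = sin(37)*2.9 + cos(37)*-3.2 + 0.8 = -0.0104
After transform 2:
x2 = cos(182)*7.8419 - sin(182)*-0.0104 + 1.1
= -6.7374


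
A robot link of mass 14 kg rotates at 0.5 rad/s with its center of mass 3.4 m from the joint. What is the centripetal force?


F = m * omega^2 * r
= 14 * 0.5^2 * 3.4
= 14 * 0.25 * 3.4
= 11.9 N


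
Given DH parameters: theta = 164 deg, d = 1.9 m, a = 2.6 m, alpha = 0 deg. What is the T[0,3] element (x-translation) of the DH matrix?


T[0,3] = a * cos(theta)
= 2.6 * cos(164 deg)
= 2.6 * -0.9613
= -2.4993


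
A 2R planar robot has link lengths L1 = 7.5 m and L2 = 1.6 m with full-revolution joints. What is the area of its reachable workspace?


r_max = L1 + L2 = 9.1 m
r_min = |L1 - L2| = 5.9 m
Area = pi*(r_max^2 - r_min^2)
= pi*(82.81 - 34.81)
= pi * 48.0
= 150.7964 m^2


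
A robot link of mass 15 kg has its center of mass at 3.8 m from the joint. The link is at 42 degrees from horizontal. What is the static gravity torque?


tau = m*g*L*cos(angle)
= 15 * 9.81 * 3.8 * cos(42 deg)
= 15 * 9.81 * 3.8 * 0.7431
= 415.5443 Nm


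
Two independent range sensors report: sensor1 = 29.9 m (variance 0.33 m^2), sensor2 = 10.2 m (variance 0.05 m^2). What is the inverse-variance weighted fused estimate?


w1 = (1/var1) / (1/var1 + 1/var2)
   = 3.0303 / (3.0303 + 20.0) = 0.1316
w2 = 1 - w1 = 0.8684
fused = w1*s1 + w2*s2 = 3.9342 + 8.8579
= 12.7921 m


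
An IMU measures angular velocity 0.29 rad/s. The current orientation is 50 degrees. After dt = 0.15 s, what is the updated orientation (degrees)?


delta_theta = w * dt = 0.29 * 0.15 = 0.0435 rad
= 2.4924 deg
theta_new = 50 + 2.4924 = 52.4924 deg


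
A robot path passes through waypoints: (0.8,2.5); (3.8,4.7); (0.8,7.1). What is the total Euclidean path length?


Segment lengths:
  seg1 = sqrt((3.0)^2 + (2.2)^2) = 3.7202
  seg2 = sqrt((-3.0)^2 + (2.4)^2) = 3.8419
Total = 7.5621


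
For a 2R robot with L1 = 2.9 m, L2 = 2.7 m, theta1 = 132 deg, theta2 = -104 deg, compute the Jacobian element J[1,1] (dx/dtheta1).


J[1,1] = -L1*sin(t1) - L2*sin(t1+t2)
= -2.9*sin(132) - 2.7*sin(28)
= -3.4227


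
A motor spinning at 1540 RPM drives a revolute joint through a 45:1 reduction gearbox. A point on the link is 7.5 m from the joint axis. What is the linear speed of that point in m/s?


omega_motor = 1540 * 2*pi/60 = 161.2684 rad/s
omega_joint = omega_motor / 45 = 3.5837 rad/s
v = omega_joint * r = 3.5837 * 7.5
= 26.8781 m/s


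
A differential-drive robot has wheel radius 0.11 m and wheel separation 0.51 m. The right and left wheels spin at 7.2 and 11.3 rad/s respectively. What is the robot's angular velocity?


vR = r*wR = 0.11*7.2 = 0.792 m/s
vL = r*wL = 0.11*11.3 = 1.243 m/s
v = (vR+vL)/2 = 1.0175 m/s
omega = (vR-vL)/L = -0.8843 rad/s
angular velocity = -0.8843 rad/s


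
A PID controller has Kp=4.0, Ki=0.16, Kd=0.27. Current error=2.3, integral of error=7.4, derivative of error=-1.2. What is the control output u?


u = Kp*e + Ki*int(e) + Kd*de/dt
= 4.0*2.3 + 0.16*7.4 + 0.27*(-1.2)
= 9.2 + 1.184 + -0.324
= 10.06


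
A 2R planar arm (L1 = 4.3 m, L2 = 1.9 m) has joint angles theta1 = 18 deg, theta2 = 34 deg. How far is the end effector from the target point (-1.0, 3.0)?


End effector via forward kinematics:
x = L1*cos(t1) + L2*cos(t1+t2) = 5.2593
y = L1*sin(t1) + L2*sin(t1+t2) = 2.826
Distance to target:
d = sqrt((-1.0 - 5.2593)^2 + (3.0 - 2.826)^2)
= sqrt(39.1788 + 0.0303)
= 6.2617 m


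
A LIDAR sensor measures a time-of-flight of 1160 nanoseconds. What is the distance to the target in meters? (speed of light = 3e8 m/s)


tof = 1160 ns = 1.16e-06 s
dist = c * tof / 2
= 3e8 * 1.16e-06 / 2
= 174.0 m


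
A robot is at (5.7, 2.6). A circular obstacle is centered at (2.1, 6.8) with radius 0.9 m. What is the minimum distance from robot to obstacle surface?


center_dist = sqrt((5.7-2.1)^2 + (2.6-6.8)^2)
= sqrt(12.96 + 17.64)
= 5.5317
min_dist = center_dist - radius = 5.5317 - 0.9 = 4.6317 m


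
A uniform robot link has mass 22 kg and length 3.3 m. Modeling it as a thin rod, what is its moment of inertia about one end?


I = (1/3) * m * L^2
= (1/3) * 22 * 3.3^2
= 0.333333 * 22 * 10.89
= 79.86 kg*m^2


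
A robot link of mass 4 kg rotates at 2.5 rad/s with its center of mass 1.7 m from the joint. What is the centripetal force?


F = m * omega^2 * r
= 4 * 2.5^2 * 1.7
= 4 * 6.25 * 1.7
= 42.5 N


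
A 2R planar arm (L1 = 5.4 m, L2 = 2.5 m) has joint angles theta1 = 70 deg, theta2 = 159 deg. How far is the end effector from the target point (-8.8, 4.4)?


End effector via forward kinematics:
x = L1*cos(t1) + L2*cos(t1+t2) = 0.2068
y = L1*sin(t1) + L2*sin(t1+t2) = 3.1876
Distance to target:
d = sqrt((-8.8 - 0.2068)^2 + (4.4 - 3.1876)^2)
= sqrt(81.1217 + 1.47)
= 9.088 m


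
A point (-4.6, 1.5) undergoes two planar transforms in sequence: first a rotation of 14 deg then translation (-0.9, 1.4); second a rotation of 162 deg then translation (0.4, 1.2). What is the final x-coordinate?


After transform 1:
x1 = cos(14)*-4.6 - sin(14)*1.5 + -0.9 = -5.7262
y1 = sin(14)*-4.6 + cos(14)*1.5 + 1.4 = 1.7426
After transform 2:
x2 = cos(162)*-5.7262 - sin(162)*1.7426 + 0.4
= 5.3075


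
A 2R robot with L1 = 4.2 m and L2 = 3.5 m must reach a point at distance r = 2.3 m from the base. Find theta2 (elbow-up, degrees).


cos(theta2) = (r^2 - L1^2 - L2^2) / (2*L1*L2)
cos(theta2) = (5.29 - 17.64 - 12.25) / 29.4
cos(theta2) = -0.836735
theta2 = 146.7969 degrees


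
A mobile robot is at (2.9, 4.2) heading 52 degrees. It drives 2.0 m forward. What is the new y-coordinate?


y_new = y0 + d*sin(theta)
= 4.2 + 2.0*sin(52)
= 4.2 + 1.576
= 5.776


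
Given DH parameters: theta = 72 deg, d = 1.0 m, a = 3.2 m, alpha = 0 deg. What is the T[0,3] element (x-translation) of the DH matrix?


T[0,3] = a * cos(theta)
= 3.2 * cos(72 deg)
= 3.2 * 0.309
= 0.9889


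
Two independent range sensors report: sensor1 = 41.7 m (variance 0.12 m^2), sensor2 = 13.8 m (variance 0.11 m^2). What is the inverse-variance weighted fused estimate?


w1 = (1/var1) / (1/var1 + 1/var2)
   = 8.3333 / (8.3333 + 9.0909) = 0.4783
w2 = 1 - w1 = 0.5217
fused = w1*s1 + w2*s2 = 19.9435 + 7.2
= 27.1435 m


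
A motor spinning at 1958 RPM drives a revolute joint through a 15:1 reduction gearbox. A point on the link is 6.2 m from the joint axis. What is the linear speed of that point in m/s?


omega_motor = 1958 * 2*pi/60 = 205.0413 rad/s
omega_joint = omega_motor / 15 = 13.6694 rad/s
v = omega_joint * r = 13.6694 * 6.2
= 84.7504 m/s


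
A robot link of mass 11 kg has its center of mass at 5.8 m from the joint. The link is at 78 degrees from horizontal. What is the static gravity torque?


tau = m*g*L*cos(angle)
= 11 * 9.81 * 5.8 * cos(78 deg)
= 11 * 9.81 * 5.8 * 0.2079
= 130.1274 Nm
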